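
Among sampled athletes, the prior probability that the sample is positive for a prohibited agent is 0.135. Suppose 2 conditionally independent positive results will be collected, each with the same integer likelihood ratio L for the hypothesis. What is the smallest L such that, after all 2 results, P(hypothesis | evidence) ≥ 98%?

18

Prior odds = 0.135/0.865 = 27/173.
Target odds = 0.98/0.02 = 49.
Need L² ≥ 49 ÷ (27/173) = 8477/27.
17² = 289 < 8477/27 ≤ 324 = 18², so L = 18.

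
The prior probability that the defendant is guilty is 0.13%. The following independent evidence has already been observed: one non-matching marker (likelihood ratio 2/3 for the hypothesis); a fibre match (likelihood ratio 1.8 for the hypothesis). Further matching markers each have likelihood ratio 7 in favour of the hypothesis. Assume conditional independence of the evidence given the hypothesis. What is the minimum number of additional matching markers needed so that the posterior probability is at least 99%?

Prior odds = 0.0013/0.9987 = 13/9987.
Combined Bayes factor of the evidence already in hand = (2/3) × 1.8 = 1.2.
Odds after that evidence = (13/9987) × 1.2 = 26/16645.
Target odds = 0.99/0.01 = 99.
Need 7ⁿ ≥ 99 ÷ (26/16645) = 1647855/26.
7⁵ = 16807 falls short of 1647855/26 but 7⁶ = 117649 reaches it, so n = 6.

6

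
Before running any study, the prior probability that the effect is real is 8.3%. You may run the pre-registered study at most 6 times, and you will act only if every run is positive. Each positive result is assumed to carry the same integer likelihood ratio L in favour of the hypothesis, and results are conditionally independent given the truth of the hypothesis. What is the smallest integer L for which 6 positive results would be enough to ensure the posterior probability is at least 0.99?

Prior odds = 0.083/0.917 = 83/917.
Target odds = 0.99/0.01 = 99.
Need L⁶ ≥ 99 ÷ (83/917) = 90783/83.
3⁶ = 729 < 90783/83 ≤ 4096 = 4⁶, so L = 4.

4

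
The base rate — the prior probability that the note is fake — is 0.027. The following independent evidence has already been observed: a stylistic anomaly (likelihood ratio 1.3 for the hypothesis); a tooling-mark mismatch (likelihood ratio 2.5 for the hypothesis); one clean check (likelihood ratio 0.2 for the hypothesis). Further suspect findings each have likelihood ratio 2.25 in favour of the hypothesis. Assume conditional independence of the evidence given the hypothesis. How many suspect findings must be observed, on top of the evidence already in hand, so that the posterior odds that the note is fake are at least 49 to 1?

10

Prior odds = 0.027/0.973 = 27/973.
Combined Bayes factor of the evidence already in hand = 1.3 × 2.5 × 0.2 = 0.65.
Odds after that evidence = (27/973) × 0.65 = 351/19460.
Target odds = 49.
Need 2.25ⁿ ≥ 49 ÷ (351/19460) = 953540/351.
2.25⁹ = 387420489/262144 falls short of 953540/351 but 2.25¹⁰ ≈3325.26 reaches it, so n = 10.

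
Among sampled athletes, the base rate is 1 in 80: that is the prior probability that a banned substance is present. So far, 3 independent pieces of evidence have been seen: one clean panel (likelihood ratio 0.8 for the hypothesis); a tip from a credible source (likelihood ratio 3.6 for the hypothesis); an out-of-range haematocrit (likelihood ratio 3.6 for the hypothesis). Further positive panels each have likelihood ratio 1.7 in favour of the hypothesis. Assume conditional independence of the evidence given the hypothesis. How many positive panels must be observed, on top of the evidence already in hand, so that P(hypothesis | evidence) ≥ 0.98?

12

Prior odds = 0.0125/0.9875 = 1/79.
Combined Bayes factor of the evidence already in hand = 0.8 × 3.6 × 3.6 = 10.368.
Odds after that evidence = (1/79) × 10.368 = 1296/9875.
Target odds = 0.98/0.02 = 49.
Need 1.7ⁿ ≥ 49 ÷ (1296/9875) = 483875/1296.
1.7¹¹ ≈342.719 falls short of 483875/1296 but 1.7¹² ≈582.622 reaches it, so n = 12.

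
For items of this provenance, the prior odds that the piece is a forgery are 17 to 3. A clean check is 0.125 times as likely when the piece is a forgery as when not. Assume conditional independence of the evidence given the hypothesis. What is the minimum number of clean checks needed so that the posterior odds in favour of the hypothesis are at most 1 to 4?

2

Prior odds = 17/3.
Likelihood ratio per clean check = 0.125.
Target odds = 0.25.
Require 0.125ⁿ ≤ 0.25 ÷ (17/3) = 3/68.
0.125¹ = 0.125 is still above 3/68 but 0.125² = 0.015625 is at or below it, so n = 2.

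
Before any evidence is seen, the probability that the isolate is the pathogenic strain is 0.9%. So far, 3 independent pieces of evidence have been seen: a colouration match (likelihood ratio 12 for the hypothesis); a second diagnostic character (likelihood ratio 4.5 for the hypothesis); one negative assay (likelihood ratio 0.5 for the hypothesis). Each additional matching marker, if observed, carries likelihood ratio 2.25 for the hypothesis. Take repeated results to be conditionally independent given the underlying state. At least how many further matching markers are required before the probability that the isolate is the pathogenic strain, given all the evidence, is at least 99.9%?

Prior odds = 0.009/0.991 = 9/991.
Combined Bayes factor of the evidence already in hand = 12 × 4.5 × 0.5 = 27.
Odds after that evidence = (9/991) × 27 = 243/991.
Target odds = 0.999/0.001 = 999.
Need 2.25ⁿ ≥ 999 ÷ (243/991) = 36667/9.
2.25¹⁰ ≈3325.26 falls short of 36667/9 but 2.25¹¹ ≈7481.83 reaches it, so n = 11.

11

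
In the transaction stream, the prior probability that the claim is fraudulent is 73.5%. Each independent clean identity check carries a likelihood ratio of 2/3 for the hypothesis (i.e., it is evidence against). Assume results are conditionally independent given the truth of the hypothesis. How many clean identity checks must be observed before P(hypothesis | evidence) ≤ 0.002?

Prior odds = 0.735/0.265 = 147/53.
Likelihood ratio per clean identity check = 2/3.
Target odds: 0.002 ÷ 0.998 = 1/499.
Need (147/53) × (2/3)ⁿ ≤ 1/499, i.e. (2/3)ⁿ ≤ 53/73353.
(2/3)¹⁷ = 131072/129140163 is still above 53/73353 but (2/3)¹⁸ = 262144/387420489 is at or below it, so n = 18.

18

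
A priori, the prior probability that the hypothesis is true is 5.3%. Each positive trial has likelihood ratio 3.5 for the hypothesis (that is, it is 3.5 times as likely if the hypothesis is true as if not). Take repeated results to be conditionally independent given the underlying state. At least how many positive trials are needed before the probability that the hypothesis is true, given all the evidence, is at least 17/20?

4

Prior odds: 0.053 ÷ 0.947 = 53/947.
Likelihood ratio per positive trial = 3.5.
Target posterior odds = 0.85/0.15 = 17/3.
Require 3.5ⁿ ≥ 17/3 ÷ (53/947) = 16099/159.
3.5³ = 42.875 falls short of 16099/159 but 3.5⁴ = 150.0625 reaches it, so n = 4.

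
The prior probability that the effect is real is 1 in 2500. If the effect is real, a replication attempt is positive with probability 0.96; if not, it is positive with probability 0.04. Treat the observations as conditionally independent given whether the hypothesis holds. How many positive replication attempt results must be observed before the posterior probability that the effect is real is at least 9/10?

4

Prior odds: 0.0004 ÷ 0.9996 = 1/2499.
Likelihood ratio of a positive = 0.96/0.04 = 24.
Target posterior odds = 0.9/0.1 = 9.
Require 24ⁿ ≥ 9 ÷ (1/2499) = 22491.
24³ = 13824 falls short of 22491 but 24⁴ = 331776 reaches it, so n = 4.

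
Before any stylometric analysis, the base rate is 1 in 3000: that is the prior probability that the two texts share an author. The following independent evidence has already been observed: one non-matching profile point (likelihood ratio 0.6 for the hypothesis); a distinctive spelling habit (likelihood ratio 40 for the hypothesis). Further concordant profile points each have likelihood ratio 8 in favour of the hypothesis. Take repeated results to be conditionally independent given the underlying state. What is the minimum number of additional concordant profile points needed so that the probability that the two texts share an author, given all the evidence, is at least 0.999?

Prior odds = (1/3000)/(2999/3000) = 1/2999.
Combined Bayes factor of the evidence already in hand = 0.6 × 40 = 24.
Odds after that evidence = (1/2999) × 24 = 24/2999.
Target odds = 0.999/0.001 = 999.
Need 8ⁿ ≥ 999 ÷ (24/2999) = 124833.375.
8⁵ = 32768 falls short of 124833.375 but 8⁶ = 262144 reaches it, so n = 6.

6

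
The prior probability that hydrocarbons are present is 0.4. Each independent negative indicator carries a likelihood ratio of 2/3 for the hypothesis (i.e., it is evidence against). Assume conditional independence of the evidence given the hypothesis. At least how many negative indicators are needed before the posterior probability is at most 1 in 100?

Prior odds: 0.4 ÷ 0.6 = 2/3.
Likelihood ratio per negative indicator = 2/3.
Target posterior odds = 0.01/0.99 = 1/99.
Require (2/3)ⁿ ≤ 1/99 ÷ (2/3) = 1/66.
(2/3)¹⁰ = 1024/59049 is still above 1/66 but (2/3)¹¹ = 2048/177147 is at or below it, so n = 11.

11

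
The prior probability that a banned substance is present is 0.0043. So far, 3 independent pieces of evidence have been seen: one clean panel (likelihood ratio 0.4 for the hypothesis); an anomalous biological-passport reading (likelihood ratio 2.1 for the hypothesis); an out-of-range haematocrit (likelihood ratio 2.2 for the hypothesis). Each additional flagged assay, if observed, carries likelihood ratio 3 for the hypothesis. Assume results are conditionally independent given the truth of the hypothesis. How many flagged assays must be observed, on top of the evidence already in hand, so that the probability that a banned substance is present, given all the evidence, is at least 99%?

Prior odds = 0.0043/0.9957 = 43/9957.
Combined Bayes factor of the evidence already in hand = 0.4 × 2.1 × 2.2 = 1.848.
Odds after that evidence = (43/9957) × 1.848 = 3311/414875.
Target odds = 0.99/0.01 = 99.
Need 3ⁿ ≥ 99 ÷ (3311/414875) = 3733875/301.
3⁸ = 6561 falls short of 3733875/301 but 3⁹ = 19683 reaches it, so n = 9.

9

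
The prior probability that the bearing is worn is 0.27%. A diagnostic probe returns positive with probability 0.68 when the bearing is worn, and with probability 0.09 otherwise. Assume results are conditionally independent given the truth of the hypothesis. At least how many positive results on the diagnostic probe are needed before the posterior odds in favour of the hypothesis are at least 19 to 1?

5

Prior odds = 0.0027/0.9973 = 27/9973.
Likelihood ratio of a positive result = 0.68/0.09 = 68/9.
Target odds = 19.
Require (68/9)ⁿ ≥ 19 ÷ (27/9973) = 189487/27.
(68/9)⁴ = 21381376/6561 falls short of 189487/27 but (68/9)⁵ ≈24622.5 reaches it, so n = 5.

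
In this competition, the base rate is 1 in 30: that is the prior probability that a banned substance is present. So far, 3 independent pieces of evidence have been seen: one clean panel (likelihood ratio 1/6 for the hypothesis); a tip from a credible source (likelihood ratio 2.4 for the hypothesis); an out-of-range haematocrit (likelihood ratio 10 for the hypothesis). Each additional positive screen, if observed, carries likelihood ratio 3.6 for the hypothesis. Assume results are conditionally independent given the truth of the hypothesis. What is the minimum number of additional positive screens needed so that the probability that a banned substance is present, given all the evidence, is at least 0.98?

Prior odds = (1/30)/(29/30) = 1/29.
Combined Bayes factor of the evidence already in hand = (1/6) × 2.4 × 10 = 4.
Odds after that evidence = (1/29) × 4 = 4/29.
Target odds = 0.98/0.02 = 49.
Need 3.6ⁿ ≥ 49 ÷ (4/29) = 355.25.
3.6⁴ = 167.9616 falls short of 355.25 but 3.6⁵ = 604.66176 reaches it, so n = 5.

5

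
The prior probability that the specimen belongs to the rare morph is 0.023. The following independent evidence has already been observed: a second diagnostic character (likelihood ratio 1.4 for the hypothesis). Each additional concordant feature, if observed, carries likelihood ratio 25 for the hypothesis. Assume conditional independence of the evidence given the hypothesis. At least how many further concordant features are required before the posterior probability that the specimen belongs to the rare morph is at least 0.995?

3

Prior odds = 0.023/0.977 = 23/977.
Bayes factor of the evidence already in hand = 1.4.
Odds after that evidence = (23/977) × 1.4 = 161/4885.
Target odds = 0.995/0.005 = 199.
Need 25ⁿ ≥ 199 ÷ (161/4885) = 972115/161.
25² = 625 falls short of 972115/161 but 25³ = 15625 reaches it, so n = 3.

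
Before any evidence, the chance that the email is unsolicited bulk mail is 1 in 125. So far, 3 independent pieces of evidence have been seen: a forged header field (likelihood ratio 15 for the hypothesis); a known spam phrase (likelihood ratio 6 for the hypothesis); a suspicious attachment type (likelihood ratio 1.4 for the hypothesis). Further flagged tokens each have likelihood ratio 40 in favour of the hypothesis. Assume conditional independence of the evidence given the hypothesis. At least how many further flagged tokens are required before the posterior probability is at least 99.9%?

2

Prior odds = 0.008/0.992 = 1/124.
Combined Bayes factor of the evidence already in hand = 15 × 6 × 1.4 = 126.
Odds after that evidence = (1/124) × 126 = 63/62.
Target odds = 0.999/0.001 = 999.
Need 40ⁿ ≥ 999 ÷ (63/62) = 6882/7.
40¹ = 40 falls short of 6882/7 but 40² = 1600 reaches it, so n = 2.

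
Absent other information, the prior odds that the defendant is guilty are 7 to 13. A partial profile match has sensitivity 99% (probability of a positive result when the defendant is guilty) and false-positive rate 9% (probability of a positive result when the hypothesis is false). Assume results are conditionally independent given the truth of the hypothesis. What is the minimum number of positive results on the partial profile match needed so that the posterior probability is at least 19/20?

2

Prior odds = 7/13.
Likelihood ratio of a positive result = 0.99/0.09 = 11.
Target posterior odds = 0.95/0.05 = 19.
Need (7/13) × 11ⁿ ≥ 19, i.e. 11ⁿ ≥ 247/7.
11¹ = 11 falls short of 247/7 but 11² = 121 reaches it, so n = 2.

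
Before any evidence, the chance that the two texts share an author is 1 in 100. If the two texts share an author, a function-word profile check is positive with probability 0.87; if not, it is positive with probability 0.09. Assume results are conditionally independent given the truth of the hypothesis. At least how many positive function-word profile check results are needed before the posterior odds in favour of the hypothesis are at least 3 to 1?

3

Prior odds = 0.01/0.99 = 1/99.
Likelihood ratio of a positive = 0.87/0.09 = 29/3.
Target odds = 3.
Require (29/3)ⁿ ≥ 3 ÷ (1/99) = 297.
(29/3)² = 841/9 falls short of 297 but (29/3)³ = 24389/27 reaches it, so n = 3.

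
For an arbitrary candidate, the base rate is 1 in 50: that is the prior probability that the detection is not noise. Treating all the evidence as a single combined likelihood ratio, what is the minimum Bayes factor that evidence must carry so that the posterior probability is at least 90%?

441

Prior odds = 0.02/0.98 = 1/49.
Target odds = 0.9/0.1 = 9.
Required Bayes factor = 9 ÷ (1/49) = 441.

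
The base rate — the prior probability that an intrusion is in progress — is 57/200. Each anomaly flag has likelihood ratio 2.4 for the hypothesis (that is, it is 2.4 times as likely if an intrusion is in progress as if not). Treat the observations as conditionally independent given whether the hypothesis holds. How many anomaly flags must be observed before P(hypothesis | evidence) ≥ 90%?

Prior odds = 0.285/0.715 = 57/143.
Likelihood ratio per anomaly flag = 2.4.
Target posterior odds = 0.9/0.1 = 9.
Need (57/143) × 2.4ⁿ ≥ 9, i.e. 2.4ⁿ ≥ 429/19.
2.4³ = 13.824 falls short of 429/19 but 2.4⁴ = 33.1776 reaches it, so n = 4.

4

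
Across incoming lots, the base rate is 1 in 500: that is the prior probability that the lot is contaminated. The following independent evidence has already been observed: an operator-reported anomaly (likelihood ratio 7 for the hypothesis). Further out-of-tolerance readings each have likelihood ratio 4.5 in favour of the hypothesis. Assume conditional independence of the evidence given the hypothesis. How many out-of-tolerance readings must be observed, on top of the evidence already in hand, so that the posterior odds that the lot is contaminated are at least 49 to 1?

6

Prior odds = 0.002/0.998 = 1/499.
Bayes factor of the evidence already in hand = 7.
Odds after that evidence = (1/499) × 7 = 7/499.
Target odds = 49.
Need 4.5ⁿ ≥ 49 ÷ (7/499) = 3493.
4.5⁵ = 1845.28125 falls short of 3493 but 4.5⁶ = 8303.765625 reaches it, so n = 6.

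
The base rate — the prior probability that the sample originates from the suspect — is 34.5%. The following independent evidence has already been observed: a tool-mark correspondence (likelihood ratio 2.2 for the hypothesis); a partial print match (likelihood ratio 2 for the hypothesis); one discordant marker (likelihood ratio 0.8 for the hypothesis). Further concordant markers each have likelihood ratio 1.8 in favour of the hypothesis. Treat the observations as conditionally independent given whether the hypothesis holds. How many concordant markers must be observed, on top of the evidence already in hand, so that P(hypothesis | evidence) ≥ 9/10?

Prior odds = 0.345/0.655 = 69/131.
Combined Bayes factor of the evidence already in hand = 2.2 × 2 × 0.8 = 3.52.
Odds after that evidence = (69/131) × 3.52 = 6072/3275.
Target odds = 0.9/0.1 = 9.
Need 1.8ⁿ ≥ 9 ÷ (6072/3275) = 9825/2024.
1.8² = 3.24 falls short of 9825/2024 but 1.8³ = 5.832 reaches it, so n = 3.

3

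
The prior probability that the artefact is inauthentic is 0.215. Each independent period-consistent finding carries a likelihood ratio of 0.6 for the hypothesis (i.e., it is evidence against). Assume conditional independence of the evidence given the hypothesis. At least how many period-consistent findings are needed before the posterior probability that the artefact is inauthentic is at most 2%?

6

Prior odds: 0.215 ÷ 0.785 = 43/157.
Likelihood ratio per period-consistent finding = 0.6.
Target posterior odds = 0.02/0.98 = 1/49.
Need (43/157) × 0.6ⁿ ≤ 1/49, i.e. 0.6ⁿ ≤ 157/2107.
0.6⁵ = 0.07776 is still above 157/2107 but 0.6⁶ = 729/15625 is at or below it, so n = 6.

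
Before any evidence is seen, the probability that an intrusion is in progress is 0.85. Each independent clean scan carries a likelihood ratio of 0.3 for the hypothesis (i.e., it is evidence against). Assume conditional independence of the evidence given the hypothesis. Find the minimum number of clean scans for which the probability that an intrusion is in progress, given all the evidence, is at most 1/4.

Prior odds: 0.85 ÷ 0.15 = 17/3.
Likelihood ratio per clean scan = 0.3.
Target odds: 0.25 ÷ 0.75 = 1/3.
Need (17/3) × 0.3ⁿ ≤ 1/3, i.e. 0.3ⁿ ≤ 1/17.
0.3² = 0.09 is still above 1/17 but 0.3³ = 0.027 is at or below it, so n = 3.

3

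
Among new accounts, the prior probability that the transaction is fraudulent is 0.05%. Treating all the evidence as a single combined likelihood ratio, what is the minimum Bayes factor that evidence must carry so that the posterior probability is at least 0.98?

97951

Prior odds = 0.0005/0.9995 = 1/1999.
Target odds = 0.98/0.02 = 49.
Required Bayes factor = 49 ÷ (1/1999) = 97951.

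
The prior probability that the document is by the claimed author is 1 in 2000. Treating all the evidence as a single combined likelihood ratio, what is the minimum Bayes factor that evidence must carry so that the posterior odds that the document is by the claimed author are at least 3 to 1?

5997

Prior odds = 0.0005/0.9995 = 1/1999.
Target odds = 3.
Required Bayes factor = 3 ÷ (1/1999) = 5997.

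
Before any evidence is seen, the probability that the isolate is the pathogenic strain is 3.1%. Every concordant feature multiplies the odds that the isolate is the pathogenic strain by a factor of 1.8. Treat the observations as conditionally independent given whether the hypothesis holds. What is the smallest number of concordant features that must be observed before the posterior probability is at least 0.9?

10

Prior odds = 0.031/0.969 = 31/969.
Likelihood ratio per concordant feature = 1.8.
Target odds: 0.9 ÷ 0.1 = 9.
Require 1.8ⁿ ≥ 9 ÷ (31/969) = 8721/31.
1.8⁹ = 387420489/1953125 falls short of 8721/31 but 1.8¹⁰ ≈357.047 reaches it, so n = 10.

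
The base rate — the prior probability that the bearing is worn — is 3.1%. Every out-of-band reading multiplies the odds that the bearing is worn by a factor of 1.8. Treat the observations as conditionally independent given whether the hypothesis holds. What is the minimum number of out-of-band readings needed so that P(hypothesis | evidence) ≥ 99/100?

14

Prior odds: 0.031 ÷ 0.969 = 31/969.
Likelihood ratio per out-of-band reading = 1.8.
Target odds: 0.99 ÷ 0.01 = 99.
Require 1.8ⁿ ≥ 99 ÷ (31/969) = 95931/31.
1.8¹³ ≈2082.3 falls short of 95931/31 but 1.8¹⁴ ≈3748.13 reaches it, so n = 14.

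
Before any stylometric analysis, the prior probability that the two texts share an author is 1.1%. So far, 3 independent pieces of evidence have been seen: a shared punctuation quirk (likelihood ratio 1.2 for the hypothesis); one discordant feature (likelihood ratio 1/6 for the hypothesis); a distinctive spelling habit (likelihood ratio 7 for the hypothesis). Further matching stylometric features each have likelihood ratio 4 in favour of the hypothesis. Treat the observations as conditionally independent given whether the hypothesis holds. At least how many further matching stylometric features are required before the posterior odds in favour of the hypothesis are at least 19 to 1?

Prior odds = 0.011/0.989 = 11/989.
Combined Bayes factor of the evidence already in hand = 1.2 × (1/6) × 7 = 1.4.
Odds after that evidence = (11/989) × 1.4 = 77/4945.
Target odds = 19.
Need 4ⁿ ≥ 19 ÷ (77/4945) = 93955/77.
4⁵ = 1024 falls short of 93955/77 but 4⁶ = 4096 reaches it, so n = 6.

6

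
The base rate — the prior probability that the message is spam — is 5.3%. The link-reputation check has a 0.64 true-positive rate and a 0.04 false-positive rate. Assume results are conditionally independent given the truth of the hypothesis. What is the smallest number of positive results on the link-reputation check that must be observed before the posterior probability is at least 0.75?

2

Prior odds: 0.053 ÷ 0.947 = 53/947.
Likelihood ratio of a positive result = 0.64/0.04 = 16.
Target odds: 0.75 ÷ 0.25 = 3.
Need (53/947) × 16ⁿ ≥ 3, i.e. 16ⁿ ≥ 2841/53.
16¹ = 16 falls short of 2841/53 but 16² = 256 reaches it, so n = 2.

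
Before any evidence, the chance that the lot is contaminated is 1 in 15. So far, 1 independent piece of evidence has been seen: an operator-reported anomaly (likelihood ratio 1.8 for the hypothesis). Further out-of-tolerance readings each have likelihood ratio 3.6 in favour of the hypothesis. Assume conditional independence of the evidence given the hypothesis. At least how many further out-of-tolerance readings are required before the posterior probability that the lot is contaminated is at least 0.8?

3

Prior odds = (1/15)/(14/15) = 1/14.
Bayes factor of the evidence already in hand = 1.8.
Odds after that evidence = (1/14) × 1.8 = 9/70.
Target odds = 0.8/0.2 = 4.
Need 3.6ⁿ ≥ 4 ÷ (9/70) = 280/9.
3.6² = 12.96 falls short of 280/9 but 3.6³ = 46.656 reaches it, so n = 3.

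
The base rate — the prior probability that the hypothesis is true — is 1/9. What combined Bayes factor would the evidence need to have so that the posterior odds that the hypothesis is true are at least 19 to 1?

152

Prior odds = (1/9)/(8/9) = 0.125.
Target odds = 19.
Required Bayes factor = 19 ÷ 0.125 = 152.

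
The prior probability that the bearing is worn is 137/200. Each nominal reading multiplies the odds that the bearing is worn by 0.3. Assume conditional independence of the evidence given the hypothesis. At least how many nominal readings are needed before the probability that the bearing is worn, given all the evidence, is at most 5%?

Prior odds = 0.685/0.315 = 137/63.
Likelihood ratio per nominal reading = 0.3.
Target posterior odds = 0.05/0.95 = 1/19.
Require 0.3ⁿ ≤ 1/19 ÷ (137/63) = 63/2603.
0.3³ = 0.027 is still above 63/2603 but 0.3⁴ = 0.0081 is at or below it, so n = 4.

4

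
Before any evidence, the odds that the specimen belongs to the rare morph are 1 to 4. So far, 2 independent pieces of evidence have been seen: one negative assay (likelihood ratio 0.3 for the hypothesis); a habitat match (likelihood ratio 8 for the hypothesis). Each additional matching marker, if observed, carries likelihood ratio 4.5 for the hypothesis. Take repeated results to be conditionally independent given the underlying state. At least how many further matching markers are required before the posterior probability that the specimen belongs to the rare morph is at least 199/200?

Prior odds = 0.25.
Combined Bayes factor of the evidence already in hand = 0.3 × 8 = 2.4.
Odds after that evidence = 0.25 × 2.4 = 0.6.
Target odds = 0.995/0.005 = 199.
Need 4.5ⁿ ≥ 199 ÷ 0.6 = 995/3.
4.5³ = 91.125 falls short of 995/3 but 4.5⁴ = 410.0625 reaches it, so n = 4.

4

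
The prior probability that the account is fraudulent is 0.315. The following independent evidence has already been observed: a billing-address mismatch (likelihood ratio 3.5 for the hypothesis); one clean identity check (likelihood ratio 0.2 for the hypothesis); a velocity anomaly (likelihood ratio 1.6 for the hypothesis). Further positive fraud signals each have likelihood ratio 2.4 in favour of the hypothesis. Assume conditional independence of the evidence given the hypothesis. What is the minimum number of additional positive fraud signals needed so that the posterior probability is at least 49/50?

6

Prior odds = 0.315/0.685 = 63/137.
Combined Bayes factor of the evidence already in hand = 3.5 × 0.2 × 1.6 = 1.12.
Odds after that evidence = (63/137) × 1.12 = 1764/3425.
Target odds = 0.98/0.02 = 49.
Need 2.4ⁿ ≥ 49 ÷ (1764/3425) = 3425/36.
2.4⁵ = 79.62624 falls short of 3425/36 but 2.4⁶ = 2985984/15625 reaches it, so n = 6.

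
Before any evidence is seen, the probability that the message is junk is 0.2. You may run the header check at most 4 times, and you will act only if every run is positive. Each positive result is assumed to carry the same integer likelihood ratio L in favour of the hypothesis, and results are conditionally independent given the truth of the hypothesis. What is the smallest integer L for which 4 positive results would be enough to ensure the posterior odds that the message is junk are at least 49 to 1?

Prior odds = 0.2/0.8 = 0.25.
Target odds = 49.
Need L⁴ ≥ 49 ÷ 0.25 = 196.
3⁴ = 81 < 196 ≤ 256 = 4⁴, so L = 4.

4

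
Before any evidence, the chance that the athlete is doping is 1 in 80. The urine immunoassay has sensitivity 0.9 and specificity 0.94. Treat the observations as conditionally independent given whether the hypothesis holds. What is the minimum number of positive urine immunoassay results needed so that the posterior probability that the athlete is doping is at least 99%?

Prior odds = 0.0125/0.9875 = 1/79.
False-positive rate = 1 − 0.94 = 0.06; likelihood ratio of a positive = 0.9/0.06 = 15.
Target posterior odds = 0.99/0.01 = 99.
Require 15ⁿ ≥ 99 ÷ (1/79) = 7821.
15³ = 3375 falls short of 7821 but 15⁴ = 50625 reaches it, so n = 4.

4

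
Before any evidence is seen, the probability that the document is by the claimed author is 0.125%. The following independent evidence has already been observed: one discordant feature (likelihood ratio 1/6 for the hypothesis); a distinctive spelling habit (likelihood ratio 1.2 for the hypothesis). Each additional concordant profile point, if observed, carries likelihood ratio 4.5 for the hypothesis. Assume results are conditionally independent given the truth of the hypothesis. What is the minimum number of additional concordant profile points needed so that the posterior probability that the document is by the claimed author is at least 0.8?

Prior odds = 0.00125/0.99875 = 1/799.
Combined Bayes factor of the evidence already in hand = (1/6) × 1.2 = 0.2.
Odds after that evidence = (1/799) × 0.2 = 1/3995.
Target odds = 0.8/0.2 = 4.
Need 4.5ⁿ ≥ 4 ÷ (1/3995) = 15980.
4.5⁶ = 8303.765625 falls short of 15980 but 4.5⁷ = 4782969/128 reaches it, so n = 7.

7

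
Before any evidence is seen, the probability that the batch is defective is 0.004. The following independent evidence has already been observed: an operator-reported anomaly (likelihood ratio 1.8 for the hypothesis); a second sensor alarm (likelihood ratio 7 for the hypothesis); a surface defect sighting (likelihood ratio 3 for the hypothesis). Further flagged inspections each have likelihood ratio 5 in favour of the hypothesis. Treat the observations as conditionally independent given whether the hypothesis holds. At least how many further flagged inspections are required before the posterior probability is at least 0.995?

5

Prior odds = 0.004/0.996 = 1/249.
Combined Bayes factor of the evidence already in hand = 1.8 × 7 × 3 = 37.8.
Odds after that evidence = (1/249) × 37.8 = 63/415.
Target odds = 0.995/0.005 = 199.
Need 5ⁿ ≥ 199 ÷ (63/415) = 82585/63.
5⁴ = 625 falls short of 82585/63 but 5⁵ = 3125 reaches it, so n = 5.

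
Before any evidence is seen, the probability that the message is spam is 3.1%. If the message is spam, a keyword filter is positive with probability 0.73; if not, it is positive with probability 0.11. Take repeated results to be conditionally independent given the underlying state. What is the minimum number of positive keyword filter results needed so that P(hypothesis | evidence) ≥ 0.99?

Prior odds: 0.031 ÷ 0.969 = 31/969.
Likelihood ratio of a positive = 0.73/0.11 = 73/11.
Target posterior odds = 0.99/0.01 = 99.
Need (31/969) × (73/11)ⁿ ≥ 99, i.e. (73/11)ⁿ ≥ 95931/31.
(73/11)⁴ = 28398241/14641 falls short of 95931/31 but (73/11)⁵ ≈12872.1 reaches it, so n = 5.

5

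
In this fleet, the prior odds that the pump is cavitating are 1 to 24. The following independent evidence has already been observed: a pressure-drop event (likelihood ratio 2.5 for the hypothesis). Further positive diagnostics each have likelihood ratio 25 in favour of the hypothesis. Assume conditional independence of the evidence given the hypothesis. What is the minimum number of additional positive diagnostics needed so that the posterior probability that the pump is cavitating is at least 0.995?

3

Prior odds = 1/24.
Bayes factor of the evidence already in hand = 2.5.
Odds after that evidence = (1/24) × 2.5 = 5/48.
Target odds = 0.995/0.005 = 199.
Need 25ⁿ ≥ 199 ÷ (5/48) = 1910.4.
25² = 625 falls short of 1910.4 but 25³ = 15625 reaches it, so n = 3.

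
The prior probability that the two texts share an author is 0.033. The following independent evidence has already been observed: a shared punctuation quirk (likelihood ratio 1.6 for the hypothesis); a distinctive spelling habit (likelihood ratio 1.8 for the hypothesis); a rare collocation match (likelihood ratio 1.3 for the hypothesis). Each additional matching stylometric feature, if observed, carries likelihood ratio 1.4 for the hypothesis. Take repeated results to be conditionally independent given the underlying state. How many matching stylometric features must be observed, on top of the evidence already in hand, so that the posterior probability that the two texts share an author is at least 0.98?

Prior odds = 0.033/0.967 = 33/967.
Combined Bayes factor of the evidence already in hand = 1.6 × 1.8 × 1.3 = 3.744.
Odds after that evidence = (33/967) × 3.744 = 15444/120875.
Target odds = 0.98/0.02 = 49.
Need 1.4ⁿ ≥ 49 ÷ (15444/120875) = 5922875/15444.
1.4¹⁷ ≈304.913 falls short of 5922875/15444 but 1.4¹⁸ ≈426.879 reaches it, so n = 18.

18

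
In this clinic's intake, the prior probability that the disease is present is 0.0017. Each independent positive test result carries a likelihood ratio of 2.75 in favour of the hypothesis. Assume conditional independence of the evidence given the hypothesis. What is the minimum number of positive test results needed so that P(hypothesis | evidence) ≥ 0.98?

11

Prior odds = 0.0017/0.9983 = 17/9983.
Likelihood ratio per positive test result = 2.75.
Target posterior odds = 0.98/0.02 = 49.
Need (17/9983) × 2.75ⁿ ≥ 49, i.e. 2.75ⁿ ≥ 489167/17.
2.75¹⁰ ≈24735.9 falls short of 489167/17 but 2.75¹¹ ≈68023.6 reaches it, so n = 11.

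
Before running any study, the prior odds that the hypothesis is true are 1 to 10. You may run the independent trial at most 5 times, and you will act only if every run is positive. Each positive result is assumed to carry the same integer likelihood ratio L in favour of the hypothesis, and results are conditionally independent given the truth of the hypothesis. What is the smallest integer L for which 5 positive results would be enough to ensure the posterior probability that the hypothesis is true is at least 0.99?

Prior odds = 0.1.
Target odds = 0.99/0.01 = 99.
Need L⁵ ≥ 99 ÷ 0.1 = 990.
3⁵ = 243 < 990 ≤ 1024 = 4⁵, so L = 4.

4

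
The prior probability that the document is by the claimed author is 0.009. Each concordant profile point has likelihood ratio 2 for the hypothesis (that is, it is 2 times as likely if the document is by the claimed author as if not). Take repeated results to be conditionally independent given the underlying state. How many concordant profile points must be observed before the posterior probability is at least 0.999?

Prior odds: 0.009 ÷ 0.991 = 9/991.
Likelihood ratio per concordant profile point = 2.
Target odds: 0.999 ÷ 0.001 = 999.
Need (9/991) × 2ⁿ ≥ 999, i.e. 2ⁿ ≥ 110001.
2¹⁶ = 65536 falls short of 110001 but 2¹⁷ = 131072 reaches it, so n = 17.

17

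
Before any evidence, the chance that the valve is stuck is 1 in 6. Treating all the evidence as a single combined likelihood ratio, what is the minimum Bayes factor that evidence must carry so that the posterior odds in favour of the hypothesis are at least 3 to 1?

15

Prior odds = (1/6)/(5/6) = 0.2.
Target odds = 3.
Required Bayes factor = 3 ÷ 0.2 = 15.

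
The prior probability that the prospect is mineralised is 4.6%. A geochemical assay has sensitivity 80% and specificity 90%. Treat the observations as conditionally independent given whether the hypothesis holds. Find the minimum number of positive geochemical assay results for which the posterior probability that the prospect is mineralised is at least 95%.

Prior odds = 0.046/0.954 = 23/477.
False-positive rate = 1 − 0.9 = 0.1; likelihood ratio of a positive = 0.8/0.1 = 8.
Target odds: 0.95 ÷ 0.05 = 19.
Require 8ⁿ ≥ 19 ÷ (23/477) = 9063/23.
8² = 64 falls short of 9063/23 but 8³ = 512 reaches it, so n = 3.

3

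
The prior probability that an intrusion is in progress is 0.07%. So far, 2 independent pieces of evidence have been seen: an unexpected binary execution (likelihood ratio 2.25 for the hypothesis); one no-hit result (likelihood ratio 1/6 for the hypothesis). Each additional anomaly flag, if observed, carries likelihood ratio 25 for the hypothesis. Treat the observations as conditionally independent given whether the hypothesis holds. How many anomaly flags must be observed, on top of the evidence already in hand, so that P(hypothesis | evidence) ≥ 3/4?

Prior odds = 0.0007/0.9993 = 7/9993.
Combined Bayes factor of the evidence already in hand = 2.25 × (1/6) = 0.375.
Odds after that evidence = (7/9993) × 0.375 = 7/26648.
Target odds = 0.75/0.25 = 3.
Need 25ⁿ ≥ 3 ÷ (7/26648) = 79944/7.
25² = 625 falls short of 79944/7 but 25³ = 15625 reaches it, so n = 3.

3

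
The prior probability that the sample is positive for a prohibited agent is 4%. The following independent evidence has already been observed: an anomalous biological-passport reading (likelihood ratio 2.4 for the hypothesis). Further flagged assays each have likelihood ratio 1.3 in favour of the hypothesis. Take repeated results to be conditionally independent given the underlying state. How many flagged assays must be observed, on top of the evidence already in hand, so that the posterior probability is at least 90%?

Prior odds = 0.04/0.96 = 1/24.
Bayes factor of the evidence already in hand = 2.4.
Odds after that evidence = (1/24) × 2.4 = 0.1.
Target odds = 0.9/0.1 = 9.
Need 1.3ⁿ ≥ 9 ÷ 0.1 = 90.
1.3¹⁷ ≈86.5042 falls short of 90 but 1.3¹⁸ ≈112.455 reaches it, so n = 18.

18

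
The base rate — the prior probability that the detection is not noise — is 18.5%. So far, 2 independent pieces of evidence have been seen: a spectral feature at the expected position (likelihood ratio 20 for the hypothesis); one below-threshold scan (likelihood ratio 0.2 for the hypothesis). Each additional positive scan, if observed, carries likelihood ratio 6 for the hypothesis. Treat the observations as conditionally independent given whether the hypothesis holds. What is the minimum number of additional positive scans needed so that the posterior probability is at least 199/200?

4

Prior odds = 0.185/0.815 = 37/163.
Combined Bayes factor of the evidence already in hand = 20 × 0.2 = 4.
Odds after that evidence = (37/163) × 4 = 148/163.
Target odds = 0.995/0.005 = 199.
Need 6ⁿ ≥ 199 ÷ (148/163) = 32437/148.
6³ = 216 falls short of 32437/148 but 6⁴ = 1296 reaches it, so n = 4.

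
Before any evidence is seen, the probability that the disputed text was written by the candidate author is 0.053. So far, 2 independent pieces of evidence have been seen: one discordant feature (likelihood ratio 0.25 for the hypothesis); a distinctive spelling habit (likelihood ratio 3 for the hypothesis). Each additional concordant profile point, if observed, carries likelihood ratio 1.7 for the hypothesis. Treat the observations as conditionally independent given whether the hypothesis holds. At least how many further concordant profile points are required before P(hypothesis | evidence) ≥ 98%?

14

Prior odds = 0.053/0.947 = 53/947.
Combined Bayes factor of the evidence already in hand = 0.25 × 3 = 0.75.
Odds after that evidence = (53/947) × 0.75 = 159/3788.
Target odds = 0.98/0.02 = 49.
Need 1.7ⁿ ≥ 49 ÷ (159/3788) = 185612/159.
1.7¹³ ≈990.458 falls short of 185612/159 but 1.7¹⁴ ≈1683.78 reaches it, so n = 14.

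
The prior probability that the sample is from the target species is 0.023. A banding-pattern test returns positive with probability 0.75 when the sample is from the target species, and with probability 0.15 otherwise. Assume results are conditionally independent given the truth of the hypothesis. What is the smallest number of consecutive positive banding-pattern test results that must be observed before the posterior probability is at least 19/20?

5

Prior odds: 0.023 ÷ 0.977 = 23/977.
Likelihood ratio of a positive result = 0.75/0.15 = 5.
Target posterior odds = 0.95/0.05 = 19.
Require 5ⁿ ≥ 19 ÷ (23/977) = 18563/23.
5⁴ = 625 falls short of 18563/23 but 5⁵ = 3125 reaches it, so n = 5.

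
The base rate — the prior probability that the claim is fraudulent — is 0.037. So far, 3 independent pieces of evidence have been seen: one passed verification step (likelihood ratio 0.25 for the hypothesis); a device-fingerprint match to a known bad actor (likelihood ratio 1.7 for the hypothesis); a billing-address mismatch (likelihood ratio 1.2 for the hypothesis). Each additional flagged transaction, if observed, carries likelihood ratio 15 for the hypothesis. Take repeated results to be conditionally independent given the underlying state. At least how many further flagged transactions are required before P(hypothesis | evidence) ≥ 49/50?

3

Prior odds = 0.037/0.963 = 37/963.
Combined Bayes factor of the evidence already in hand = 0.25 × 1.7 × 1.2 = 0.51.
Odds after that evidence = (37/963) × 0.51 = 629/32100.
Target odds = 0.98/0.02 = 49.
Need 15ⁿ ≥ 49 ÷ (629/32100) = 1572900/629.
15² = 225 falls short of 1572900/629 but 15³ = 3375 reaches it, so n = 3.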